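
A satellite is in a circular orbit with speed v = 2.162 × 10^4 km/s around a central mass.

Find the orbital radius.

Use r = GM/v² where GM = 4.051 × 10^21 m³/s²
v = 2.162 × 10^4 km/s = 2.162 × 10^7 m/s
GM = 4.051 × 10^21 m³/s²
v² = 4.67424 × 10^14 m²/s²
r = GM/v² = (4.051 × 10^21) / (4.67424 × 10^14) = 8.66664 × 10^6 m ≈ 8.667 Mm

Final answer: 8.667 Mm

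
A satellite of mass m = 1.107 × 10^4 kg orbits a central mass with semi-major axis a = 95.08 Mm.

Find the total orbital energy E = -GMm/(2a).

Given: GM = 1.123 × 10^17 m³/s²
a = 95.08 Mm = 9.508 × 10^7 m
GM = 1.123 × 10^17 m³/s²
2a = 1.9016 × 10^8 m
GMm = 1.123 × 10^17 × 11070 = 1.24316 × 10^21 m³·kg/s²
E = −GMm/(2a) = -6.53745 × 10^12 J ≈ -6.537 TJ

Final answer: -6.537 TJ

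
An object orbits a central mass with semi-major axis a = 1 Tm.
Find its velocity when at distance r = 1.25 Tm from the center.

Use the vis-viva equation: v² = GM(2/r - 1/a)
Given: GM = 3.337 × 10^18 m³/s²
a = 1 Tm = 1 × 10^12 m
r = 1.25 Tm = 1.25 × 10^12 m
GM = 3.337 × 10^18 m³/s²
2/r − 1/a = 1.6 × 10^-12 − 1 × 10^-12 = 6 × 10^-13 m⁻¹
v² = GM (2/r − 1/a) = 2.0022 × 10^6 m²/s²
v = 1414.99 m/s ≈ 1.415 km/s

Final answer: 1.415 km/s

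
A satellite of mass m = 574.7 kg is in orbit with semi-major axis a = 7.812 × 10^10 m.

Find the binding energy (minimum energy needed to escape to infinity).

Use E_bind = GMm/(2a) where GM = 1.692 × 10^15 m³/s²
a = 7.812 × 10^10 m
GM = 1.692 × 10^15 m³/s²
m = 574.7 kg
GMm = 1.692 × 10^15 × 574.7 = 9.72392 × 10^17 m³·kg/s²
2a = 1.5624 × 10^11 m
E_bind = GMm/(2a) = 6.22371 × 10^6 J ≈ 6.224 MJ

Final answer: 6.224 MJ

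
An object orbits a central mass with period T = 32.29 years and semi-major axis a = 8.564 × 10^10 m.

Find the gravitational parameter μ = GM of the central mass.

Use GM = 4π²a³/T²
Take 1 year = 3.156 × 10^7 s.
T = 32.29 years = 1.01907 × 10^9 s
a = 8.564 × 10^10 m
a³ = 6.28102 × 10^32 m³
T² = 1.03851 × 10^18 s²
GM = 4π² × (6.28102 × 10^32) / (1.03851 × 10^18) = 2.3877 × 10^16 m³/s²
GM ≈ 2.388 × 10^16 m³/s²

Final answer: GM = 2.388 × 10^16 m³/s²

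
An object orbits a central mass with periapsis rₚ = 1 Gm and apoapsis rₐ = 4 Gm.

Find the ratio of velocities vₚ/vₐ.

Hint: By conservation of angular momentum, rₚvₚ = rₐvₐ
rₚ = 1 Gm = 1 × 10^9 m
rₐ = 4 Gm = 4 × 10^9 m
rₚvₚ = rₐvₐ  ⇒  vₚ/vₐ = rₐ/rₚ
vₚ/vₐ = (4 × 10^9) / (1 × 10^9) = 4

Final answer: vₚ/vₐ = 4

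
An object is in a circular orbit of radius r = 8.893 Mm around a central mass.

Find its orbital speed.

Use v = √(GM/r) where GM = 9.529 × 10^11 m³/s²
r = 8.893 Mm = 8.893 × 10^6 m
GM = 9.529 × 10^11 m³/s²
GM/r = (9.529 × 10^11) / (8.893 × 10^6) = 107152 m²/s²
v = √(GM/r) = 327.34 m/s ≈ 327.3 m/s

Final answer: 327.3 m/s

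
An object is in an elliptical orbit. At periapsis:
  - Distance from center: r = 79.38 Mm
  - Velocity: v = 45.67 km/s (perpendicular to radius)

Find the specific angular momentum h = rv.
r = 79.38 Mm = 7.938 × 10^7 m
v = 45.67 km/s = 45670 m/s
h = rv = 7.938 × 10^7 × 45670 = 3.62528 × 10^12 m²/s ≈ 3.625 × 10^12 m²/s

Final answer: h = 3.625 × 10^12 m²/s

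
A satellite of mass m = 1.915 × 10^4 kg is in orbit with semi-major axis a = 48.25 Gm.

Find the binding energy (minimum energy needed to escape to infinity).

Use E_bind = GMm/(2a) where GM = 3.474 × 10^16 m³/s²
a = 48.25 Gm = 4.825 × 10^10 m
GM = 3.474 × 10^16 m³/s²
m = 1.915 × 10^4 kg
GMm = 3.474 × 10^16 × 19150 = 6.65271 × 10^20 m³·kg/s²
2a = 9.65 × 10^10 m
E_bind = GMm/(2a) = 6.894 × 10^9 J ≈ 6.894 GJ

Final answer: 6.894 GJ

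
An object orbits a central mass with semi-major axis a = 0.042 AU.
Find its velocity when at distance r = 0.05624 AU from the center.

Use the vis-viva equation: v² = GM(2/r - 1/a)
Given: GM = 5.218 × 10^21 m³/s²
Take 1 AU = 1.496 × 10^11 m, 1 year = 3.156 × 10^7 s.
a = 0.042 AU = 6.2832 × 10^9 m
r = 0.05624 AU = 8.4135 × 10^9 m
GM = 5.218 × 10^21 m³/s²
2/r − 1/a = 2.37713 × 10^-10 − 1.59155 × 10^-10 = 7.85585 × 10^-11 m⁻¹
v² = GM (2/r − 1/a) = 4.09918 × 10^11 m²/s²
v = 640249 m/s ≈ 135.1 AU/year

Final answer: 135.1 AU/year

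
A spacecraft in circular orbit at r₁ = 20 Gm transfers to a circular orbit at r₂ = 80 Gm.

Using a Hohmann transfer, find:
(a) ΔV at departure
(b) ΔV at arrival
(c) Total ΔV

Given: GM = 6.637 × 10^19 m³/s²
r₁ = 20 Gm = 2 × 10^10 m
r₂ = 80 Gm = 8 × 10^10 m
GM = 6.637 × 10^19 m³/s²
Transfer ellipse: a_t = (r₁ + r₂)/2 = 5 × 10^10 m
Circular speed at r₁: v₁ = √(GM/r₁) = 57606.4 m/s
Transfer speed at r₁ (periapsis): v₁ₜ = √(GM(2/r₁ − 1/a_t)) = 72867 m/s
(a) ΔV₁ = v₁ₜ − v₁ = 15260.6 m/s ≈ 15.26 km/s
Circular speed at r₂: v₂ = √(GM/r₂) = 28803.2 m/s
Transfer speed at r₂ (apoapsis): v₂ₜ = √(GM(2/r₂ − 1/a_t)) = 18216.8 m/s
(b) ΔV₂ = v₂ − v₂ₜ = 10586.5 m/s ≈ 10.59 km/s
(c) ΔV_total = ΔV₁ + ΔV₂ = 25847 m/s ≈ 25.85 km/s

Final answer:
(a) ΔV₁ = 15.26 km/s
(b) ΔV₂ = 10.59 km/s
(c) ΔV_total = 25.85 km/s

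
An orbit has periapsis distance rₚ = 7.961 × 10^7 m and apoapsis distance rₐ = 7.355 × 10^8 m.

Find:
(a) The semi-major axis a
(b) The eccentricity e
rₚ = 7.961 × 10^7 m
rₐ = 7.355 × 10^8 m
(a) a = (rₚ + rₐ)/2 = 4.07555 × 10^8 m ≈ 4.076 × 10^8 m
(b) e = (rₐ − rₚ)/(rₐ + rₚ) = (6.5589 × 10^8) / (8.1511 × 10^8) = 0.804664

Final answer:
(a) a = 4.076 × 10^8 m
(b) e = 0.8047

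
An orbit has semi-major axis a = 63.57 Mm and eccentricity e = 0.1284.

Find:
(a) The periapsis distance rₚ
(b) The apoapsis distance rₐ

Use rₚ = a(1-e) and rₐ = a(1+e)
a = 63.57 Mm = 6.357 × 10^7 m
e = 0.1284:  1 − e = 0.8716,  1 + e = 1.1284
(a) rₚ = a(1 − e) = 6.357 × 10^7 m × 0.8716 = 5.54076 × 10^7 m ≈ 55.41 Mm
(b) rₐ = a(1 + e) = 6.357 × 10^7 m × 1.1284 = 7.17324 × 10^7 m ≈ 71.73 Mm

Final answer:
(a) rₚ = 55.41 Mm
(b) rₐ = 71.73 Mm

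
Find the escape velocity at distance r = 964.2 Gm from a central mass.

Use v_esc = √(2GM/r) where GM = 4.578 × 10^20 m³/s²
r = 964.2 Gm = 9.642 × 10^11 m
GM = 4.578 × 10^20 m³/s²
2GM/r = 2 × (4.578 × 10^20) / (9.642 × 10^11) = 9.49596 × 10^8 m²/s²
v_esc = √(2GM/r) = 30815.5 m/s ≈ 30.82 km/s

Final answer: 30.82 km/s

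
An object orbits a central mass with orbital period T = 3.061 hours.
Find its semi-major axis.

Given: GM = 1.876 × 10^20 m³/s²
T = 3.061 hours = 11019.6 s
GM = 1.876 × 10^20 m³/s²
Kepler's third law: a³ = GM T² / (4π²)
T² = 1.21432 × 10^8 s²
a³ = (1.876 × 10^20) × (1.21432 × 10^8) / (4π²) = 5.77038 × 10^26 m³
a = (a³)^(1/3) = 8.32533 × 10^8 m ≈ 8.325 × 10^8 m

Final answer: 8.325 × 10^8 m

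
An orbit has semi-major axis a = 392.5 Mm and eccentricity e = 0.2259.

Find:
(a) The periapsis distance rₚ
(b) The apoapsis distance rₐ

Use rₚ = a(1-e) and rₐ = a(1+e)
a = 392.5 Mm = 3.925 × 10^8 m
e = 0.2259:  1 − e = 0.7741,  1 + e = 1.2259
(a) rₚ = a(1 − e) = 3.925 × 10^8 m × 0.7741 = 3.03834 × 10^8 m ≈ 303.8 Mm
(b) rₐ = a(1 + e) = 3.925 × 10^8 m × 1.2259 = 4.81166 × 10^8 m ≈ 481.2 Mm

Final answer:
(a) rₚ = 303.8 Mm
(b) rₐ = 481.2 Mm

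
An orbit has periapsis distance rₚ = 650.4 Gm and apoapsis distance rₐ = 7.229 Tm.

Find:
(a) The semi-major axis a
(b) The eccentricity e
rₚ = 650.4 Gm = 6.504 × 10^11 m
rₐ = 7.229 Tm = 7.229 × 10^12 m
(a) a = (rₚ + rₐ)/2 = 3.9397 × 10^12 m ≈ 3.94 Tm
(b) e = (rₐ − rₚ)/(rₐ + rₚ) = (6.5786 × 10^12) / (7.8794 × 10^12) = 0.834911

Final answer:
(a) a = 3.94 Tm
(b) e = 0.8349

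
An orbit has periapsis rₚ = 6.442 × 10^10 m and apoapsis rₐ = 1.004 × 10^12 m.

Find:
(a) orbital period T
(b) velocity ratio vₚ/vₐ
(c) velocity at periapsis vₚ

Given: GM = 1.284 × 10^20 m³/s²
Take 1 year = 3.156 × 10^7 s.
rₚ = 6.442 × 10^10 m
rₐ = 1.004 × 10^12 m
GM = 1.284 × 10^20 m³/s²
a = (rₚ + rₐ)/2 = 5.3421 × 10^11 m
e = (rₐ − rₚ)/(rₐ + rₚ) = (9.3958 × 10^11) / (1.06842 × 10^12) = 0.879411
(a) a³ = 1.52453 × 10^35 m³;  T = 2π √(a³/GM) = 2π × 3.44576 × 10^7 s = 2.16504 × 10^8 s ≈ 6.86 years
(b) vₚ/vₐ = rₐ/rₚ (angular momentum) = (1.004 × 10^12) / (6.442 × 10^10) = 15.5852 ≈ 15.59
(c) vₚ² = GM (2/rₚ − 1/a) = 1.284 × 10^20 × (3.10463 × 10^-11 − 1.87192 × 10^-12) = 3.74598 × 10^9 m²/s²;  vₚ = 61204.5 m/s ≈ 61.2 km/s

Final answer:
(a) orbital period T = 6.86 years
(b) velocity ratio vₚ/vₐ = 15.59
(c) velocity at periapsis vₚ = 61.2 km/s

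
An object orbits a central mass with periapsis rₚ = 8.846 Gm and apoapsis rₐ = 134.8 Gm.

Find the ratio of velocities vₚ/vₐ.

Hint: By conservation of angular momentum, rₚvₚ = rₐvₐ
rₚ = 8.846 Gm = 8.846 × 10^9 m
rₐ = 134.8 Gm = 1.348 × 10^11 m
rₚvₚ = rₐvₐ  ⇒  vₚ/vₐ = rₐ/rₚ
vₚ/vₐ = (1.348 × 10^11) / (8.846 × 10^9) = 15.2385

Final answer: vₚ/vₐ = 15.24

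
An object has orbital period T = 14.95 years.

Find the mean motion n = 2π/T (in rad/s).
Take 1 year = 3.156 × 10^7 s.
T = 14.95 years = 4.71822 × 10^8 s
n = 2π / (4.71822 × 10^8 s) = 1.33169 × 10^-8 rad/s ≈ 1.332 × 10^-8 rad/s

Final answer: n = 1.332 × 10^-8 rad/s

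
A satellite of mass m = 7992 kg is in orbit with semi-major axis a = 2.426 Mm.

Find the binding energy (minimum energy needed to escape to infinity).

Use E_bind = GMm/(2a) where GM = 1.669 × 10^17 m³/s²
a = 2.426 Mm = 2.426 × 10^6 m
GM = 1.669 × 10^17 m³/s²
m = 7992 kg
GMm = 1.669 × 10^17 × 7992 = 1.33386 × 10^21 m³·kg/s²
2a = 4.852 × 10^6 m
E_bind = GMm/(2a) = 2.7491 × 10^14 J ≈ 274.9 TJ

Final answer: 274.9 TJ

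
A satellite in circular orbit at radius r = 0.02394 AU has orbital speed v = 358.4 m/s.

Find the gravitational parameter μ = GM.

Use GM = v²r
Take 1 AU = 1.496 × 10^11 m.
r = 0.02394 AU = 3.58142 × 10^9 m
v = 358.4 m/s
v² = 128451 m²/s²
GM = v²r = 128451 × 3.58142 × 10^9 = 4.60036 × 10^14 m³/s²
GM ≈ 4.6 × 10^14 m³/s²

Final answer: GM = 4.6 × 10^14 m³/s²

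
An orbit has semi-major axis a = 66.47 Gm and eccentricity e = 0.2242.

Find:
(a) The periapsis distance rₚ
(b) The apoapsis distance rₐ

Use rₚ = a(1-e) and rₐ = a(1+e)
a = 66.47 Gm = 6.647 × 10^10 m
e = 0.2242:  1 − e = 0.7758,  1 + e = 1.2242
(a) rₚ = a(1 − e) = 6.647 × 10^10 m × 0.7758 = 5.15674 × 10^10 m ≈ 51.57 Gm
(b) rₐ = a(1 + e) = 6.647 × 10^10 m × 1.2242 = 8.13726 × 10^10 m ≈ 81.37 Gm

Final answer:
(a) rₚ = 51.57 Gm
(b) rₐ = 81.37 Gm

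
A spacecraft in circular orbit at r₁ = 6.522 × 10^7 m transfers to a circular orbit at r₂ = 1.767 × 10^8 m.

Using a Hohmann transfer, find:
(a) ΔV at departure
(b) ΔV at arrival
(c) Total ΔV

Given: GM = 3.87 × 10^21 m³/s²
r₁ = 6.522 × 10^7 m
r₂ = 1.767 × 10^8 m
GM = 3.87 × 10^21 m³/s²
Transfer ellipse: a_t = (r₁ + r₂)/2 = 1.2096 × 10^8 m
Circular speed at r₁: v₁ = √(GM/r₁) = 7.70309 × 10^6 m/s
Transfer speed at r₁ (periapsis): v₁ₜ = √(GM(2/r₁ − 1/a_t)) = 9.31027 × 10^6 m/s
(a) ΔV₁ = v₁ₜ − v₁ = 1.60718 × 10^6 m/s ≈ 1607 km/s
Circular speed at r₂: v₂ = √(GM/r₂) = 4.67991 × 10^6 m/s
Transfer speed at r₂ (apoapsis): v₂ₜ = √(GM(2/r₂ − 1/a_t)) = 3.43642 × 10^6 m/s
(b) ΔV₂ = v₂ − v₂ₜ = 1.24348 × 10^6 m/s ≈ 1243 km/s
(c) ΔV_total = ΔV₁ + ΔV₂ = 2.85067 × 10^6 m/s ≈ 2851 km/s

Final answer:
(a) ΔV₁ = 1607 km/s
(b) ΔV₂ = 1243 km/s
(c) ΔV_total = 2851 km/s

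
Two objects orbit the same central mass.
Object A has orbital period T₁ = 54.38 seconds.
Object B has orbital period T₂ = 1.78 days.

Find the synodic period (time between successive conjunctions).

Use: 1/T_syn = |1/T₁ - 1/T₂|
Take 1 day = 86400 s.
T₁ = 54.38 seconds
T₂ = 1.78 days = 153792 s
1/T₁ = 0.0183891 s⁻¹
1/T₂ = 6.50229 × 10^-6 s⁻¹
|1/T₁ − 1/T₂| = 0.0183826 s⁻¹
T_syn = 1 / |1/T₁ − 1/T₂| = 54.3992 s ≈ 54.4 seconds

Final answer: T_syn = 54.4 seconds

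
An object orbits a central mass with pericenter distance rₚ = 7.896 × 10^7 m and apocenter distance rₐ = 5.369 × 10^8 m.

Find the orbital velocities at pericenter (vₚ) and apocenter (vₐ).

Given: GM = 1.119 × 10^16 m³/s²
rₚ = 7.896 × 10^7 m
rₐ = 5.369 × 10^8 m
GM = 1.119 × 10^16 m³/s²
a = (rₚ + rₐ)/2 = 3.0793 × 10^8 m
Vis-viva: v² = GM (2/r − 1/a)
vₚ² = 1.119 × 10^16 × (2.53293 × 10^-8 − 3.24749 × 10^-9) = 2.47095 × 10^8 m²/s²
vₚ = 15719.3 m/s ≈ 15.72 km/s
vₐ² = 1.119 × 10^16 × (3.72509 × 10^-9 − 3.24749 × 10^-9) = 5.34431 × 10^6 m²/s²
vₐ = 2311.78 m/s ≈ 2.312 km/s

Final answer: vₚ = 15.72 km/s, vₐ = 2.312 km/s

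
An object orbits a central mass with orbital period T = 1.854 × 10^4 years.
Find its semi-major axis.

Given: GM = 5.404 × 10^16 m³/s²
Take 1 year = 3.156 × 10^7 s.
T = 1.854 × 10^4 years = 5.85122 × 10^11 s
GM = 5.404 × 10^16 m³/s²
Kepler's third law: a³ = GM T² / (4π²)
T² = 3.42368 × 10^23 s²
a³ = (5.404 × 10^16) × (3.42368 × 10^23) / (4π²) = 4.6865 × 10^38 m³
a = (a³)^(1/3) = 7.76753 × 10^12 m ≈ 7.768 Tm

Final answer: 7.768 Tm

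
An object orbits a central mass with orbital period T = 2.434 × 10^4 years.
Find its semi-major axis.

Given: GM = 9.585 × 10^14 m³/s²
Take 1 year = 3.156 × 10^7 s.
T = 2.434 × 10^4 years = 7.6817 × 10^11 s
GM = 9.585 × 10^14 m³/s²
Kepler's third law: a³ = GM T² / (4π²)
T² = 5.90086 × 10^23 s²
a³ = (9.585 × 10^14) × (5.90086 × 10^23) / (4π²) = 1.43267 × 10^37 m³
a = (a³)^(1/3) = 2.42875 × 10^12 m ≈ 2.429 Tm

Final answer: 2.429 Tm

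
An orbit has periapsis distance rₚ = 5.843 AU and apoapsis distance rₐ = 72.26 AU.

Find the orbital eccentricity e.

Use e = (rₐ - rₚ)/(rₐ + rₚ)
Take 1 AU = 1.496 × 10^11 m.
rₚ = 5.843 AU = 8.74113 × 10^11 m
rₐ = 72.26 AU = 1.08101 × 10^13 m
rₐ − rₚ = 9.93598 × 10^12 m
rₐ + rₚ = 1.16842 × 10^13 m
e = (rₐ − rₚ)/(rₐ + rₚ) = 0.850377

Final answer: e = 0.8504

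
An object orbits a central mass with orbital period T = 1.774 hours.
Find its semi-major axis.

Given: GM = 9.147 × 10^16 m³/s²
T = 1.774 hours = 6386.4 s
GM = 9.147 × 10^16 m³/s²
Kepler's third law: a³ = GM T² / (4π²)
T² = 4.07861 × 10^7 s²
a³ = (9.147 × 10^16) × (4.07861 × 10^7) / (4π²) = 9.44999 × 10^22 m³
a = (a³)^(1/3) = 4.55488 × 10^7 m ≈ 45.55 Mm

Final answer: 45.55 Mm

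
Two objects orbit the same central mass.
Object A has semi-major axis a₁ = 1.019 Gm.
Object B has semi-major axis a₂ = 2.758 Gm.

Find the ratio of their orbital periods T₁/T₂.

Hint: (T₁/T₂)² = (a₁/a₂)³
a₁ = 1.019 Gm = 1.019 × 10^9 m
a₂ = 2.758 Gm = 2.758 × 10^9 m
a₁/a₂ = 0.369471
T₁/T₂ = (a₁/a₂)^(3/2) = (0.369471)^1.5 = 0.224579

Final answer: T₁/T₂ = 0.2246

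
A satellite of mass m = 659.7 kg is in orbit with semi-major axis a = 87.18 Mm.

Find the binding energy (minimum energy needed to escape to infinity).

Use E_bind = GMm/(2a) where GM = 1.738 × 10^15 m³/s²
a = 87.18 Mm = 8.718 × 10^7 m
GM = 1.738 × 10^15 m³/s²
m = 659.7 kg
GMm = 1.738 × 10^15 × 659.7 = 1.14656 × 10^18 m³·kg/s²
2a = 1.7436 × 10^8 m
E_bind = GMm/(2a) = 6.57581 × 10^9 J ≈ 6.576 GJ

Final answer: 6.576 GJ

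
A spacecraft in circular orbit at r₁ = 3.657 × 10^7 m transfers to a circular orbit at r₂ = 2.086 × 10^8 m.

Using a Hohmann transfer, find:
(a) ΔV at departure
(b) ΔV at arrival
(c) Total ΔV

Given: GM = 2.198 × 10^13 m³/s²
r₁ = 3.657 × 10^7 m
r₂ = 2.086 × 10^8 m
GM = 2.198 × 10^13 m³/s²
Transfer ellipse: a_t = (r₁ + r₂)/2 = 1.22585 × 10^8 m
Circular speed at r₁: v₁ = √(GM/r₁) = 775.267 m/s
Transfer speed at r₁ (periapsis): v₁ₜ = √(GM(2/r₁ − 1/a_t)) = 1011.32 m/s
(a) ΔV₁ = v₁ₜ − v₁ = 236.056 m/s ≈ 236.1 m/s
Circular speed at r₂: v₂ = √(GM/r₂) = 324.606 m/s
Transfer speed at r₂ (apoapsis): v₂ₜ = √(GM(2/r₂ − 1/a_t)) = 177.297 m/s
(b) ΔV₂ = v₂ − v₂ₜ = 147.309 m/s ≈ 147.3 m/s
(c) ΔV_total = ΔV₁ + ΔV₂ = 383.365 m/s ≈ 383.4 m/s

Final answer:
(a) ΔV₁ = 236.1 m/s
(b) ΔV₂ = 147.3 m/s
(c) ΔV_total = 383.4 m/s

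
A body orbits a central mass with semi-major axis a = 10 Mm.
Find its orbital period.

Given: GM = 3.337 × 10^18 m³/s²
a = 10 Mm = 1 × 10^7 m
GM = 3.337 × 10^18 m³/s²
a³ = 1 × 10^21 m³
T = 2π √(a³/GM) = 2π √((1 × 10^21) / (3.337 × 10^18)) = 2π × 17.311 s
T = 108.768 s ≈ 1.813 minutes

Final answer: 1.813 minutes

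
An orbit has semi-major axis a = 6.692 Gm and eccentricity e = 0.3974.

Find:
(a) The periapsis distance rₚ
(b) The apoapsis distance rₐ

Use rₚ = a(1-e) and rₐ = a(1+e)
a = 6.692 Gm = 6.692 × 10^9 m
e = 0.3974:  1 − e = 0.6026,  1 + e = 1.3974
(a) rₚ = a(1 − e) = 6.692 × 10^9 m × 0.6026 = 4.0326 × 10^9 m ≈ 4.033 Gm
(b) rₐ = a(1 + e) = 6.692 × 10^9 m × 1.3974 = 9.3514 × 10^9 m ≈ 9.351 Gm

Final answer:
(a) rₚ = 4.033 Gm
(b) rₐ = 9.351 Gm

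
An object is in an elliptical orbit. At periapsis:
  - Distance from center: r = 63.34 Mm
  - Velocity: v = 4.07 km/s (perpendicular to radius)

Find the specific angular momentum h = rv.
r = 63.34 Mm = 6.334 × 10^7 m
v = 4.07 km/s = 4070 m/s
h = rv = 6.334 × 10^7 × 4070 = 2.57794 × 10^11 m²/s ≈ 2.578 × 10^11 m²/s

Final answer: h = 2.578 × 10^11 m²/s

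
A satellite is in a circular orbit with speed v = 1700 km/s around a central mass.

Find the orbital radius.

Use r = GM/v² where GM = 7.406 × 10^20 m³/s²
v = 1700 km/s = 1.7 × 10^6 m/s
GM = 7.406 × 10^20 m³/s²
v² = 2.89 × 10^12 m²/s²
r = GM/v² = (7.406 × 10^20) / (2.89 × 10^12) = 2.56263 × 10^8 m ≈ 256.3 Mm

Final answer: 256.3 Mm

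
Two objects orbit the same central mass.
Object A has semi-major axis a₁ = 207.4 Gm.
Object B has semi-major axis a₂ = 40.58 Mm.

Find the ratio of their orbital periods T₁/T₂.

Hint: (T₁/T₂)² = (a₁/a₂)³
a₁ = 207.4 Gm = 2.074 × 10^11 m
a₂ = 40.58 Mm = 4.058 × 10^7 m
a₁/a₂ = 5110.89
T₁/T₂ = (a₁/a₂)^(3/2) = (5110.89)^1.5 = 365380

Final answer: T₁/T₂ = 3.654 × 10^5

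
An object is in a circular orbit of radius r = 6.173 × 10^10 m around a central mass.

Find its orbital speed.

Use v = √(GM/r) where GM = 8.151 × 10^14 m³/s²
r = 6.173 × 10^10 m
GM = 8.151 × 10^14 m³/s²
GM/r = (8.151 × 10^14) / (6.173 × 10^10) = 13204.3 m²/s²
v = √(GM/r) = 114.91 m/s ≈ 114.9 m/s

Final answer: 114.9 m/s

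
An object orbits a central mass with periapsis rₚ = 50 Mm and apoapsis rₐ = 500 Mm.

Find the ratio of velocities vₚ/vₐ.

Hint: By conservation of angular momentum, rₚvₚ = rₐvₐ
rₚ = 50 Mm = 5 × 10^7 m
rₐ = 500 Mm = 5 × 10^8 m
rₚvₚ = rₐvₐ  ⇒  vₚ/vₐ = rₐ/rₚ
vₚ/vₐ = (5 × 10^8) / (5 × 10^7) = 10

Final answer: vₚ/vₐ = 10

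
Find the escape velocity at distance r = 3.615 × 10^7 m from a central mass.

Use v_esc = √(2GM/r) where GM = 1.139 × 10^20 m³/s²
r = 3.615 × 10^7 m
GM = 1.139 × 10^20 m³/s²
2GM/r = 2 × (1.139 × 10^20) / (3.615 × 10^7) = 6.30152 × 10^12 m²/s²
v_esc = √(2GM/r) = 2.51028 × 10^6 m/s ≈ 2510 km/s

Final answer: 2510 km/s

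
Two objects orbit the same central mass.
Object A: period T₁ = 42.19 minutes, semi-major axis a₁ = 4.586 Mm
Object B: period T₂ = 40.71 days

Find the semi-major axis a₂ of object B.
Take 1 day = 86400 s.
T₁ = 42.19 minutes = 2531.4 s
T₂ = 40.71 days = 3.51734 × 10^6 s
a₁ = 4.586 Mm = 4.586 × 10^6 m
Kepler's third law: (T₂/T₁)² = (a₂/a₁)³  ⇒  a₂ = a₁ (T₂/T₁)^(2/3)
T₂/T₁ = 1389.49
(T₂/T₁)^(2/3) = 124.519
a₂ = 4.586 × 10^6 m × 124.519 = 5.71045 × 10^8 m ≈ 571 Mm

Final answer: a₂ = 571 Mm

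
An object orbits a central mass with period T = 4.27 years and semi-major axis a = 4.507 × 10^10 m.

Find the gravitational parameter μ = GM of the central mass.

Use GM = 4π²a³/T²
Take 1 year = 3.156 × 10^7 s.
T = 4.27 years = 1.34761 × 10^8 s
a = 4.507 × 10^10 m
a³ = 9.15509 × 10^31 m³
T² = 1.81606 × 10^16 s²
GM = 4π² × (9.15509 × 10^31) / (1.81606 × 10^16) = 1.99018 × 10^17 m³/s²
GM ≈ 1.99 × 10^17 m³/s²

Final answer: GM = 1.99 × 10^17 m³/s²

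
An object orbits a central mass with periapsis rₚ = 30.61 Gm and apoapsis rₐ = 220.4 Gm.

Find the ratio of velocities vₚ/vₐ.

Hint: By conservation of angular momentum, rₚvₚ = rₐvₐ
rₚ = 30.61 Gm = 3.061 × 10^10 m
rₐ = 220.4 Gm = 2.204 × 10^11 m
rₚvₚ = rₐvₐ  ⇒  vₚ/vₐ = rₐ/rₚ
vₚ/vₐ = (2.204 × 10^11) / (3.061 × 10^10) = 7.20026

Final answer: vₚ/vₐ = 7.2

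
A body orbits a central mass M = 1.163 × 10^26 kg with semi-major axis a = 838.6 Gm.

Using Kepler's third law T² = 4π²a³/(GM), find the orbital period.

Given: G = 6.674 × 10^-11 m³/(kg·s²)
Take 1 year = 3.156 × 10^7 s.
M = 1.163 × 10^26 kg
GM = G × M = 6.674 × 10^-11 × 1.163 × 10^26 = 7.76186 × 10^15 m³/s²
a = 838.6 Gm = 8.386 × 10^11 m
a³ = 5.89745 × 10^35 m³
T = 2π √(a³/GM) = 2π √((5.89745 × 10^35) / (7.76186 × 10^15)) = 2π × 8.71664 × 10^9 s
T = 5.47683 × 10^10 s ≈ 1735 years

Final answer: 1735 years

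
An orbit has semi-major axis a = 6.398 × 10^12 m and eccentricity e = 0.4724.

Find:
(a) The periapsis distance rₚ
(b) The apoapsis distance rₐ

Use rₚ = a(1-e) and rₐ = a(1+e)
a = 6.398 × 10^12 m
e = 0.4724:  1 − e = 0.5276,  1 + e = 1.4724
(a) rₚ = a(1 − e) = 6.398 × 10^12 m × 0.5276 = 3.37558 × 10^12 m ≈ 3.376 × 10^12 m
(b) rₐ = a(1 + e) = 6.398 × 10^12 m × 1.4724 = 9.42042 × 10^12 m ≈ 9.42 × 10^12 m

Final answer:
(a) rₚ = 3.376 × 10^12 m
(b) rₐ = 9.42 × 10^12 m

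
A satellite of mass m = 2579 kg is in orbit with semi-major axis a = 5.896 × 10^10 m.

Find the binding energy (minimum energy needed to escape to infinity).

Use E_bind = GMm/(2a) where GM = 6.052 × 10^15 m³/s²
a = 5.896 × 10^10 m
GM = 6.052 × 10^15 m³/s²
m = 2579 kg
GMm = 6.052 × 10^15 × 2579 = 1.56081 × 10^19 m³·kg/s²
2a = 1.1792 × 10^11 m
E_bind = GMm/(2a) = 1.32362 × 10^8 J ≈ 132.4 MJ

Final answer: 132.4 MJ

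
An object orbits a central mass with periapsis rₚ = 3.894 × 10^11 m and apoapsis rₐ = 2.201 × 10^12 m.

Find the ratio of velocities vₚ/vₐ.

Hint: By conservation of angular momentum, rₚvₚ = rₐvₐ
rₚ = 3.894 × 10^11 m
rₐ = 2.201 × 10^12 m
rₚvₚ = rₐvₐ  ⇒  vₚ/vₐ = rₐ/rₚ
vₚ/vₐ = (2.201 × 10^12) / (3.894 × 10^11) = 5.65229

Final answer: vₚ/vₐ = 5.652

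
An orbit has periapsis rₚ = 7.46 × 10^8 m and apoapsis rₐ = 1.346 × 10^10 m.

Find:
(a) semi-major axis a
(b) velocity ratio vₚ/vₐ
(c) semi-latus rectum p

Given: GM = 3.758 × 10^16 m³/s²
rₚ = 7.46 × 10^8 m
rₐ = 1.346 × 10^10 m
GM = 3.758 × 10^16 m³/s²
a = (rₚ + rₐ)/2 = 7.103 × 10^9 m
e = (rₐ − rₚ)/(rₐ + rₚ) = (1.2714 × 10^10) / (1.4206 × 10^10) = 0.894974
(a) a = 7.103 × 10^9 m ≈ 7.103 × 10^9 m
(b) vₚ/vₐ = rₐ/rₚ (angular momentum) = (1.346 × 10^10) / (7.46 × 10^8) = 18.0429 ≈ 18.04
(c) 1 − e² = 0.199022;  p = a(1 − e²) = 7.103 × 10^9 × 0.199022 = 1.41365 × 10^9 m ≈ 1.414 × 10^9 m

Final answer:
(a) semi-major axis a = 7.103 × 10^9 m
(b) velocity ratio vₚ/vₐ = 18.04
(c) semi-latus rectum p = 1.414 × 10^9 m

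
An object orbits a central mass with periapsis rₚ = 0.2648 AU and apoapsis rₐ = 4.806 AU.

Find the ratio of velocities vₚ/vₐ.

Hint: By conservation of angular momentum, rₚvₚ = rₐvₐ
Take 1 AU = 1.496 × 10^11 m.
rₚ = 0.2648 AU = 3.96141 × 10^10 m
rₐ = 4.806 AU = 7.18978 × 10^11 m
rₚvₚ = rₐvₐ  ⇒  vₚ/vₐ = rₐ/rₚ
vₚ/vₐ = (7.18978 × 10^11) / (3.96141 × 10^10) = 18.1495

Final answer: vₚ/vₐ = 18.15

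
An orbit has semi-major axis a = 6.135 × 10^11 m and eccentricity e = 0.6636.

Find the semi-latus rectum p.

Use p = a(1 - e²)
a = 6.135 × 10^11 m
e = 0.6636,  e² = 0.440365,  1 − e² = 0.559635
p = a(1 − e²) = 6.135 × 10^11 m × 0.559635 = 3.43336 × 10^11 m ≈ 3.433 × 10^11 m

Final answer: p = 3.433 × 10^11 m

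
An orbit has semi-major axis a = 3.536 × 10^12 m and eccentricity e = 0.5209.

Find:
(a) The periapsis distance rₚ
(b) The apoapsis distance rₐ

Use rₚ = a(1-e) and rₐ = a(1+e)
a = 3.536 × 10^12 m
e = 0.5209:  1 − e = 0.4791,  1 + e = 1.5209
(a) rₚ = a(1 − e) = 3.536 × 10^12 m × 0.4791 = 1.6941 × 10^12 m ≈ 1.694 × 10^12 m
(b) rₐ = a(1 + e) = 3.536 × 10^12 m × 1.5209 = 5.3779 × 10^12 m ≈ 5.378 × 10^12 m

Final answer:
(a) rₚ = 1.694 × 10^12 m
(b) rₐ = 5.378 × 10^12 m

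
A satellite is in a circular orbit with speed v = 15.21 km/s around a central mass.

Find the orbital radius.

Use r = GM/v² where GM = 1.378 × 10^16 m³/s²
v = 15.21 km/s = 15210 m/s
GM = 1.378 × 10^16 m³/s²
v² = 2.31344 × 10^8 m²/s²
r = GM/v² = (1.378 × 10^16) / (2.31344 × 10^8) = 5.9565 × 10^7 m ≈ 59.56 Mm

Final answer: 59.56 Mm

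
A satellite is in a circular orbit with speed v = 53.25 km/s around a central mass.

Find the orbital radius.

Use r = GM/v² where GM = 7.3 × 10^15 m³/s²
v = 53.25 km/s = 53250 m/s
GM = 7.3 × 10^15 m³/s²
v² = 2.83556 × 10^9 m²/s²
r = GM/v² = (7.3 × 10^15) / (2.83556 × 10^9) = 2.57445 × 10^6 m ≈ 2.574 × 10^6 m

Final answer: 2.574 × 10^6 m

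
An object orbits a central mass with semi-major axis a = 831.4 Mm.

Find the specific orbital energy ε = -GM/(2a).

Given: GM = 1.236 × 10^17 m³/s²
a = 831.4 Mm = 8.314 × 10^8 m
GM = 1.236 × 10^17 m³/s²
2a = 1.6628 × 10^9 m
ε = −GM/(2a) = -7.43325 × 10^7 J/kg ≈ -74.33 MJ/kg

Final answer: -74.33 MJ/kg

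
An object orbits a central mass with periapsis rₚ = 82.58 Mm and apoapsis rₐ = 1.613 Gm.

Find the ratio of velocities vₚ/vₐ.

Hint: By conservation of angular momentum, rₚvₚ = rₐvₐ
rₚ = 82.58 Mm = 8.258 × 10^7 m
rₐ = 1.613 Gm = 1.613 × 10^9 m
rₚvₚ = rₐvₐ  ⇒  vₚ/vₐ = rₐ/rₚ
vₚ/vₐ = (1.613 × 10^9) / (8.258 × 10^7) = 19.5326

Final answer: vₚ/vₐ = 19.53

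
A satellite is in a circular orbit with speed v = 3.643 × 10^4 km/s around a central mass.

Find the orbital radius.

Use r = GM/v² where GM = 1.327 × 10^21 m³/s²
v = 3.643 × 10^4 km/s = 3.643 × 10^7 m/s
GM = 1.327 × 10^21 m³/s²
v² = 1.32714 × 10^15 m²/s²
r = GM/v² = (1.327 × 10^21) / (1.32714 × 10^15) = 999891 m ≈ 999.9 km

Final answer: 999.9 km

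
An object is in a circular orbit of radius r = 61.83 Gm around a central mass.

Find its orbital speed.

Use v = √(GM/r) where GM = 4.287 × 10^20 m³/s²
r = 61.83 Gm = 6.183 × 10^10 m
GM = 4.287 × 10^20 m³/s²
GM/r = (4.287 × 10^20) / (6.183 × 10^10) = 6.93353 × 10^9 m²/s²
v = √(GM/r) = 83267.8 m/s ≈ 83.27 km/s

Final answer: 83.27 km/s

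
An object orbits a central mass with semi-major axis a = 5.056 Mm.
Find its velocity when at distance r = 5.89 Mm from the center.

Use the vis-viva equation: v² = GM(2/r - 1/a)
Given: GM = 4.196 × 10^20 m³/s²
a = 5.056 Mm = 5.056 × 10^6 m
r = 5.89 Mm = 5.89 × 10^6 m
GM = 4.196 × 10^20 m³/s²
2/r − 1/a = 3.39559 × 10^-7 − 1.97785 × 10^-7 = 1.41774 × 10^-7 m⁻¹
v² = GM (2/r − 1/a) = 5.94883 × 10^13 m²/s²
v = 7.71286 × 10^6 m/s ≈ 7713 km/s

Final answer: 7713 km/s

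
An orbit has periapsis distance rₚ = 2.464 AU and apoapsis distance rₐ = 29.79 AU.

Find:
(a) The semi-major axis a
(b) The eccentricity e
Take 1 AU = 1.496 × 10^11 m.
rₚ = 2.464 AU = 3.68614 × 10^11 m
rₐ = 29.79 AU = 4.45658 × 10^12 m
(a) a = (rₚ + rₐ)/2 = 2.4126 × 10^12 m ≈ 16.13 AU
(b) e = (rₐ − rₚ)/(rₐ + rₚ) = (4.08797 × 10^12) / (4.8252 × 10^12) = 0.847213

Final answer:
(a) a = 16.13 AU
(b) e = 0.8472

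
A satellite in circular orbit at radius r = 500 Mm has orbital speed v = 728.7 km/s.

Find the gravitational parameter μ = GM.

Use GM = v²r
r = 500 Mm = 5 × 10^8 m
v = 728.7 km/s = 728700 m/s
v² = 5.31004 × 10^11 m²/s²
GM = v²r = 5.31004 × 10^11 × 5 × 10^8 = 2.65502 × 10^20 m³/s²
GM ≈ 2.655 × 10^20 m³/s²

Final answer: GM = 2.655 × 10^20 m³/s²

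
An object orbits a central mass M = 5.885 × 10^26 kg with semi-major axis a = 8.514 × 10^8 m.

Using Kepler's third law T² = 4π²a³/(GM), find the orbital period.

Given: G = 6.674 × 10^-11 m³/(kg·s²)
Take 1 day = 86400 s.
M = 5.885 × 10^26 kg
GM = G × M = 6.674 × 10^-11 × 5.885 × 10^26 = 3.92765 × 10^16 m³/s²
a = 8.514 × 10^8 m
a³ = 6.17165 × 10^26 m³
T = 2π √(a³/GM) = 2π √((6.17165 × 10^26) / (3.92765 × 10^16)) = 2π × 125353 s
T = 787615 s ≈ 9.116 days

Final answer: 9.116 days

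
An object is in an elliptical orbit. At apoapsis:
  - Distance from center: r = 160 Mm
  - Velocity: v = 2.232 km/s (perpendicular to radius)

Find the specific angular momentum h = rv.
r = 160 Mm = 1.6 × 10^8 m
v = 2.232 km/s = 2232 m/s
h = rv = 1.6 × 10^8 × 2232 = 3.5712 × 10^11 m²/s ≈ 3.571 × 10^11 m²/s

Final answer: h = 3.571 × 10^11 m²/s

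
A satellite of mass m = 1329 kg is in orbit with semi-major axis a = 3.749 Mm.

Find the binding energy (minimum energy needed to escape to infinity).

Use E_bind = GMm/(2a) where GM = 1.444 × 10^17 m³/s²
a = 3.749 Mm = 3.749 × 10^6 m
GM = 1.444 × 10^17 m³/s²
m = 1329 kg
GMm = 1.444 × 10^17 × 1329 = 1.91908 × 10^20 m³·kg/s²
2a = 7.498 × 10^6 m
E_bind = GMm/(2a) = 2.55945 × 10^13 J ≈ 25.59 TJ

Final answer: 25.59 TJ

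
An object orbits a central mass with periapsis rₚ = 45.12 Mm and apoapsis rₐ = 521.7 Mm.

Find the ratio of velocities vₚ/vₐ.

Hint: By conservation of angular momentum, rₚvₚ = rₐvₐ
rₚ = 45.12 Mm = 4.512 × 10^7 m
rₐ = 521.7 Mm = 5.217 × 10^8 m
rₚvₚ = rₐvₐ  ⇒  vₚ/vₐ = rₐ/rₚ
vₚ/vₐ = (5.217 × 10^8) / (4.512 × 10^7) = 11.5625

Final answer: vₚ/vₐ = 11.56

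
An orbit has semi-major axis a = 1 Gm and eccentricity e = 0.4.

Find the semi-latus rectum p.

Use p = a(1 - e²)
a = 1 Gm = 1 × 10^9 m
e = 0.4,  e² = 0.16,  1 − e² = 0.84
p = a(1 − e²) = 1 × 10^9 m × 0.84 = 8.4 × 10^8 m ≈ 840 Mm

Final answer: p = 840 Mm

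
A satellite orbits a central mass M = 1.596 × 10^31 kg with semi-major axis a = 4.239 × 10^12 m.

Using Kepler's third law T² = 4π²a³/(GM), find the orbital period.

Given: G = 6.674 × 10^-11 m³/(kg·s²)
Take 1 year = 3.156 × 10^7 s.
M = 1.596 × 10^31 kg
GM = G × M = 6.674 × 10^-11 × 1.596 × 10^31 = 1.06517 × 10^21 m³/s²
a = 4.239 × 10^12 m
a³ = 7.61711 × 10^37 m³
T = 2π √(a³/GM) = 2π √((7.61711 × 10^37) / (1.06517 × 10^21)) = 2π × 2.67415 × 10^8 s
T = 1.68022 × 10^9 s ≈ 53.24 years

Final answer: 53.24 years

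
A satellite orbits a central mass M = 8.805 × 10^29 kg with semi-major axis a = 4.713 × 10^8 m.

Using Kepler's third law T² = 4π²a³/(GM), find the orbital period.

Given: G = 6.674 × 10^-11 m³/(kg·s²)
M = 8.805 × 10^29 kg
GM = G × M = 6.674 × 10^-11 × 8.805 × 10^29 = 5.87646 × 10^19 m³/s²
a = 4.713 × 10^8 m
a³ = 1.04687 × 10^26 m³
T = 2π √(a³/GM) = 2π √((1.04687 × 10^26) / (5.87646 × 10^19)) = 2π × 1334.71 s
T = 8386.26 s ≈ 2.33 hours

Final answer: 2.33 hours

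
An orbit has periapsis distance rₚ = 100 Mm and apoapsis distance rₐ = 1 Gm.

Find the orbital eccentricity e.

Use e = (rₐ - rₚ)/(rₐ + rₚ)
rₚ = 100 Mm = 1 × 10^8 m
rₐ = 1 Gm = 1 × 10^9 m
rₐ − rₚ = 9 × 10^8 m
rₐ + rₚ = 1.1 × 10^9 m
e = (rₐ − rₚ)/(rₐ + rₚ) = 0.818182

Final answer: e = 0.8182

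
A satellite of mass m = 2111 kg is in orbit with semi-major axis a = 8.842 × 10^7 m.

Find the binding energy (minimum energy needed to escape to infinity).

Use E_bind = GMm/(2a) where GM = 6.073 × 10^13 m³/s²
a = 8.842 × 10^7 m
GM = 6.073 × 10^13 m³/s²
m = 2111 kg
GMm = 6.073 × 10^13 × 2111 = 1.28201 × 10^17 m³·kg/s²
2a = 1.7684 × 10^8 m
E_bind = GMm/(2a) = 7.24955 × 10^8 J ≈ 725 MJ

Final answer: 725 MJ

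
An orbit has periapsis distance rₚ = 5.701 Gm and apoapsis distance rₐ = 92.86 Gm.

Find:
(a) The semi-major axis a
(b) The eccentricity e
rₚ = 5.701 Gm = 5.701 × 10^9 m
rₐ = 92.86 Gm = 9.286 × 10^10 m
(a) a = (rₚ + rₐ)/2 = 4.92805 × 10^10 m ≈ 49.28 Gm
(b) e = (rₐ − rₚ)/(rₐ + rₚ) = (8.7159 × 10^10) / (9.8561 × 10^10) = 0.884315

Final answer:
(a) a = 49.28 Gm
(b) e = 0.8843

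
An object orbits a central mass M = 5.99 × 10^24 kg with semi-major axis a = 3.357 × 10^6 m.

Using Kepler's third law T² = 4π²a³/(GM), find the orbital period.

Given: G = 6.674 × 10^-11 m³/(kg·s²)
M = 5.99 × 10^24 kg
GM = G × M = 6.674 × 10^-11 × 5.99 × 10^24 = 3.99773 × 10^14 m³/s²
a = 3.357 × 10^6 m
a³ = 3.78315 × 10^19 m³
T = 2π √(a³/GM) = 2π √((3.78315 × 10^19) / (3.99773 × 10^14)) = 2π × 307.624 s
T = 1932.86 s ≈ 32.21 minutes

Final answer: 32.21 minutes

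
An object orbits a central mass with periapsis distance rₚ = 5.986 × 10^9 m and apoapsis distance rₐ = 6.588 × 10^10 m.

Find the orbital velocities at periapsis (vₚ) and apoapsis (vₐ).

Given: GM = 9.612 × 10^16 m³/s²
rₚ = 5.986 × 10^9 m
rₐ = 6.588 × 10^10 m
GM = 9.612 × 10^16 m³/s²
a = (rₚ + rₐ)/2 = 3.5933 × 10^10 m
Vis-viva: v² = GM (2/r − 1/a)
vₚ² = 9.612 × 10^16 × (3.34113 × 10^-10 − 2.78296 × 10^-11) = 2.944 × 10^7 m²/s²
vₚ = 5425.86 m/s ≈ 5.426 km/s
vₐ² = 9.612 × 10^16 × (3.03582 × 10^-11 − 2.78296 × 10^-11) = 243054 m²/s²
vₐ = 493.005 m/s ≈ 493 m/s

Final answer: vₚ = 5.426 km/s, vₐ = 493 m/s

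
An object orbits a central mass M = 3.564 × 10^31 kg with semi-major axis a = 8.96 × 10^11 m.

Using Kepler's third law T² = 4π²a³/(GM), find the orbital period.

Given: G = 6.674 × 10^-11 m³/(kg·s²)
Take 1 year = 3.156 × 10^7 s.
M = 3.564 × 10^31 kg
GM = G × M = 6.674 × 10^-11 × 3.564 × 10^31 = 2.37861 × 10^21 m³/s²
a = 8.96 × 10^11 m
a³ = 7.19323 × 10^35 m³
T = 2π √(a³/GM) = 2π √((7.19323 × 10^35) / (2.37861 × 10^21)) = 2π × 1.739 × 10^7 s
T = 1.09265 × 10^8 s ≈ 3.462 years

Final answer: 3.462 years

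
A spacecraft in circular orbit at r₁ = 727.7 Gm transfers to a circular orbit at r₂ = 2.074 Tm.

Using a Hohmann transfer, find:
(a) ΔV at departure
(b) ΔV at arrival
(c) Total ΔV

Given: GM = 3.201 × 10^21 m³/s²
r₁ = 727.7 Gm = 7.277 × 10^11 m
r₂ = 2.074 Tm = 2.074 × 10^12 m
GM = 3.201 × 10^21 m³/s²
Transfer ellipse: a_t = (r₁ + r₂)/2 = 1.40085 × 10^12 m
Circular speed at r₁: v₁ = √(GM/r₁) = 66323.4 m/s
Transfer speed at r₁ (periapsis): v₁ₜ = √(GM(2/r₁ − 1/a_t)) = 80700.3 m/s
(a) ΔV₁ = v₁ₜ − v₁ = 14376.9 m/s ≈ 14.38 km/s
Circular speed at r₂: v₂ = √(GM/r₂) = 39286.1 m/s
Transfer speed at r₂ (apoapsis): v₂ₜ = √(GM(2/r₂ − 1/a_t)) = 28315.1 m/s
(b) ΔV₂ = v₂ − v₂ₜ = 10970.9 m/s ≈ 10.97 km/s
(c) ΔV_total = ΔV₁ + ΔV₂ = 25347.8 m/s ≈ 25.35 km/s

Final answer:
(a) ΔV₁ = 14.38 km/s
(b) ΔV₂ = 10.97 km/s
(c) ΔV_total = 25.35 km/s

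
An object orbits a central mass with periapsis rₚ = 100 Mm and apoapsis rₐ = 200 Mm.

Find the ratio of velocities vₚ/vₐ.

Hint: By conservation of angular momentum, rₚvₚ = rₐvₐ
rₚ = 100 Mm = 1 × 10^8 m
rₐ = 200 Mm = 2 × 10^8 m
rₚvₚ = rₐvₐ  ⇒  vₚ/vₐ = rₐ/rₚ
vₚ/vₐ = (2 × 10^8) / (1 × 10^8) = 2

Final answer: vₚ/vₐ = 2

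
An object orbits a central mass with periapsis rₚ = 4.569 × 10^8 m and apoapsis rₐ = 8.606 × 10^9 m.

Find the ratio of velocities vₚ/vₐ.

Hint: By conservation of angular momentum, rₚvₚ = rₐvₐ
rₚ = 4.569 × 10^8 m
rₐ = 8.606 × 10^9 m
rₚvₚ = rₐvₐ  ⇒  vₚ/vₐ = rₐ/rₚ
vₚ/vₐ = (8.606 × 10^9) / (4.569 × 10^8) = 18.8356

Final answer: vₚ/vₐ = 18.84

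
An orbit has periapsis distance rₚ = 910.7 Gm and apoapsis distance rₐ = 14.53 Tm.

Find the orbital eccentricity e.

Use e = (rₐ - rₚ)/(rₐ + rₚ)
rₚ = 910.7 Gm = 9.107 × 10^11 m
rₐ = 14.53 Tm = 1.453 × 10^13 m
rₐ − rₚ = 1.36193 × 10^13 m
rₐ + rₚ = 1.54407 × 10^13 m
e = (rₐ − rₚ)/(rₐ + rₚ) = 0.882039

Final answer: e = 0.882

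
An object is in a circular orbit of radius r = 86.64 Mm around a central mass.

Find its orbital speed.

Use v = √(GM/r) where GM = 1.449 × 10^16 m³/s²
r = 86.64 Mm = 8.664 × 10^7 m
GM = 1.449 × 10^16 m³/s²
GM/r = (1.449 × 10^16) / (8.664 × 10^7) = 1.67244 × 10^8 m²/s²
v = √(GM/r) = 12932.3 m/s ≈ 12.93 km/s

Final answer: 12.93 km/s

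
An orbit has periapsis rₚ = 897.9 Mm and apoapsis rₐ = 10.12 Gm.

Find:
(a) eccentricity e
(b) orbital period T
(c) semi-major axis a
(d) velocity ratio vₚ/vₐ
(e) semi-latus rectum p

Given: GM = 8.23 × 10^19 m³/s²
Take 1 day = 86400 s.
rₚ = 897.9 Mm = 8.979 × 10^8 m
rₐ = 10.12 Gm = 1.012 × 10^10 m
GM = 8.23 × 10^19 m³/s²
a = (rₚ + rₐ)/2 = 5.50895 × 10^9 m
e = (rₐ − rₚ)/(rₐ + rₚ) = (9.2221 × 10^9) / (1.10179 × 10^10) = 0.837011
(a) e = 0.837011 ≈ 0.837
(b) a³ = 1.67189 × 10^29 m³;  T = 2π √(a³/GM) = 2π × 45071.6 s = 283193 s ≈ 3.278 days
(c) a = 5.50895 × 10^9 m ≈ 5.509 Gm
(d) vₚ/vₐ = rₐ/rₚ (angular momentum) = (1.012 × 10^10) / (8.979 × 10^8) = 11.2707 ≈ 11.27
(e) 1 − e² = 0.299413;  p = a(1 − e²) = 5.50895 × 10^9 × 0.299413 = 1.64945 × 10^9 m ≈ 1.649 Gm

Final answer:
(a) eccentricity e = 0.837
(b) orbital period T = 3.278 days
(c) semi-major axis a = 5.509 Gm
(d) velocity ratio vₚ/vₐ = 11.27
(e) semi-latus rectum p = 1.649 Gm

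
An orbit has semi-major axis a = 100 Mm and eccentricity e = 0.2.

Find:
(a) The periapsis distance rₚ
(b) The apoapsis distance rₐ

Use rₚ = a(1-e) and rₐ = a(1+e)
a = 100 Mm = 1 × 10^8 m
e = 0.2:  1 − e = 0.8,  1 + e = 1.2
(a) rₚ = a(1 − e) = 1 × 10^8 m × 0.8 = 8 × 10^7 m ≈ 80 Mm
(b) rₐ = a(1 + e) = 1 × 10^8 m × 1.2 = 1.2 × 10^8 m ≈ 120 Mm

Final answer:
(a) rₚ = 80 Mm
(b) rₐ = 120 Mm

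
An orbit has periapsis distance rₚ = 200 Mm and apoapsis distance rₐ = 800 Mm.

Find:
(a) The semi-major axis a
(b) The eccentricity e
rₚ = 200 Mm = 2 × 10^8 m
rₐ = 800 Mm = 8 × 10^8 m
(a) a = (rₚ + rₐ)/2 = 5 × 10^8 m ≈ 500 Mm
(b) e = (rₐ − rₚ)/(rₐ + rₚ) = (6 × 10^8) / (1 × 10^9) = 0.6

Final answer:
(a) a = 500 Mm
(b) e = 0.6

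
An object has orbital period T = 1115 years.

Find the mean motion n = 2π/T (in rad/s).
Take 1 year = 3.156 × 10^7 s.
T = 1115 years = 3.51894 × 10^10 s
n = 2π / (3.51894 × 10^10 s) = 1.78553 × 10^-10 rad/s ≈ 1.786 × 10^-10 rad/s

Final answer: n = 1.786 × 10^-10 rad/s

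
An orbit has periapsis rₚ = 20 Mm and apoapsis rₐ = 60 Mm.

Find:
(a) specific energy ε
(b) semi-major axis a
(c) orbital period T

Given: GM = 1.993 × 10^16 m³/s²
rₚ = 20 Mm = 2 × 10^7 m
rₐ = 60 Mm = 6 × 10^7 m
GM = 1.993 × 10^16 m³/s²
a = (rₚ + rₐ)/2 = 4 × 10^7 m
e = (rₐ − rₚ)/(rₐ + rₚ) = (4 × 10^7) / (8 × 10^7) = 0.5
(a) 2a = 8 × 10^7 m;  ε = −GM/(2a) = -2.49125 × 10^8 J/kg ≈ -249.1 MJ/kg
(b) a = 4 × 10^7 m ≈ 40 Mm
(c) a³ = 6.4 × 10^22 m³;  T = 2π √(a³/GM) = 2π × 1791.99 s = 11259.4 s ≈ 3.128 hours

Final answer:
(a) specific energy ε = -249.1 MJ/kg
(b) semi-major axis a = 40 Mm
(c) orbital period T = 3.128 hours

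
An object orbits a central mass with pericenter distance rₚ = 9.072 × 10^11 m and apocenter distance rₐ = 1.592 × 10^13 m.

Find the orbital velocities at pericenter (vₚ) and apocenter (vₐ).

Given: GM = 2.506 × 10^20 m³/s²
rₚ = 9.072 × 10^11 m
rₐ = 1.592 × 10^13 m
GM = 2.506 × 10^20 m³/s²
a = (rₚ + rₐ)/2 = 8.4136 × 10^12 m
Vis-viva: v² = GM (2/r − 1/a)
vₚ² = 2.506 × 10^20 × (2.20459 × 10^-12 − 1.18855 × 10^-13) = 5.22684 × 10^8 m²/s²
vₚ = 22862.3 m/s ≈ 22.86 km/s
vₐ² = 2.506 × 10^20 × (1.25628 × 10^-13 − 1.18855 × 10^-13) = 1.6973 × 10^6 m²/s²
vₐ = 1302.81 m/s ≈ 1.303 km/s

Final answer: vₚ = 22.86 km/s, vₐ = 1.303 km/s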